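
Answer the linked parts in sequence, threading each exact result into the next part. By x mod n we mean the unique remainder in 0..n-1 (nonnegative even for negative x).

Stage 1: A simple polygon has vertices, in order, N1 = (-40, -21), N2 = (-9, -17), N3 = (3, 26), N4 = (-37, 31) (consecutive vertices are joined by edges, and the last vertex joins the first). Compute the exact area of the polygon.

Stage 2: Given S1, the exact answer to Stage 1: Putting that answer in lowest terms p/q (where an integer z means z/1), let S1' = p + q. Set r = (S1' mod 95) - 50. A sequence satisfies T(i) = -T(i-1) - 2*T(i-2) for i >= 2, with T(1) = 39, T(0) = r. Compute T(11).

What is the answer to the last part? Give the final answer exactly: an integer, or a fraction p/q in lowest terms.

Stage 1: cross terms: (-40*-17 - -9*-21)=491, (-9*26 - 3*-17)=-183, (3*31 - -37*26)=1055, (-37*-21 - -40*31)=2017; twice the area = |3380| = 3380; area = 1690; answer 1690
Stage 2: S1 = 1690; threaded value p + q = 1691; r = 26; T(2) = -1*(39) - 2*(26) = -91; iterating: T(2)=-91, T(3)=13, T(4)=169, T(5)=-195, T(6)=-143, T(7)=533, T(8)=-247, T(9)=-819, T(10)=1313, T(11)=325; answer 325

325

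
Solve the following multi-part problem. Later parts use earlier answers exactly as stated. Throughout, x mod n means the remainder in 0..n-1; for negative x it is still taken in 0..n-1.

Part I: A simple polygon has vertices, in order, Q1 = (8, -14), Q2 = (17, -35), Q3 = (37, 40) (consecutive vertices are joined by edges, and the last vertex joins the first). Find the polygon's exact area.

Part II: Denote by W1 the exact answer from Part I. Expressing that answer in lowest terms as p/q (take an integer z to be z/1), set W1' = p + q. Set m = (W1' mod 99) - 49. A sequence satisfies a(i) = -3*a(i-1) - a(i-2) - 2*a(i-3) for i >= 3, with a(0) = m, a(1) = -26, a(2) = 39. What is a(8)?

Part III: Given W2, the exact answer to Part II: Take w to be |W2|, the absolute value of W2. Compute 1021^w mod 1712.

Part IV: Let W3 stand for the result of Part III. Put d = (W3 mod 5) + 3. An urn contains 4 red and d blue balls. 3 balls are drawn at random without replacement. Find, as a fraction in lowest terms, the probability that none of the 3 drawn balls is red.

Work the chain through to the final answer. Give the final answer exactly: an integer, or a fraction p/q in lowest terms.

Part I: cross terms: (8*-35 - 17*-14)=-42, (17*40 - 37*-35)=1975, (37*-14 - 8*40)=-838; twice the area = |1095| = 1095; area = 1095/2; answer 1095/2
Part II: W1 = 1095/2; threaded value p + q = 1097; m = -41; a(3) = -3*(39) - 1*(-26) - 2*(-41) = -9; iterating: a(3)=-9, a(4)=40, a(5)=-189, a(6)=545, a(7)=-1526, a(8)=4411; answer 4411
Part III: W2 = 4411; w = 4411; squarings mod 1712: 1021^1=1021, 1021^2=1545, 1021^4=497, 1021^8=481, 1021^16=241, 1021^32=1585, 1021^64=721, 1021^128=1105, 1021^256=369, 1021^512=913, 1021^1024=1537, 1021^2048=1521, 1021^4096=529; 1021^4411 = 1021^1 * 1021^2 * 1021^8 * 1021^16 * 1021^32 * 1021^256 * 1021^4096 = 837 (mod 1712); answer 837
Part IV: W3 = 837; d = 5; total draws C(9,3) = 84; favorable C(5,3) = 10; P = 5/42; answer 5/42

5/42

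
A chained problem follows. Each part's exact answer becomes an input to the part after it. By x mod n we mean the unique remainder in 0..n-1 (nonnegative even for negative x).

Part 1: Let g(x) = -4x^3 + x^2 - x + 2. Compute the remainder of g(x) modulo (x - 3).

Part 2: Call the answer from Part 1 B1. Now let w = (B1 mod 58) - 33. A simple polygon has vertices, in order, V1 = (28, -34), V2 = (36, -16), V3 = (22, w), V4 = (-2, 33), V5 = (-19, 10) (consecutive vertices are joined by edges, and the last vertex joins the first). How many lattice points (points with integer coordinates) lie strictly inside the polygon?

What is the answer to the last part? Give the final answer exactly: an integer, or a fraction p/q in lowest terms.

1088

Part 1: remainder = value at the root: -4*(3)^3 + 1*(3)^2 - 1*(3)^1 + 2 = (-108) + (9) + (-3) + (2) = -100; answer -100
Part 2: B1 = -100; w = -17; cross terms: (28*-16 - 36*-34)=776, (36*-17 - 22*-16)=-260, (22*33 - -2*-17)=692, (-2*10 - -19*33)=607, (-19*-34 - 28*10)=366; twice the area = |2181| = 2181; area = 2181/2; boundary points = 2 + 1 + 2 + 1 + 1 = 7; strictly interior points = area - boundary/2 + 1 = 1088; answer 1088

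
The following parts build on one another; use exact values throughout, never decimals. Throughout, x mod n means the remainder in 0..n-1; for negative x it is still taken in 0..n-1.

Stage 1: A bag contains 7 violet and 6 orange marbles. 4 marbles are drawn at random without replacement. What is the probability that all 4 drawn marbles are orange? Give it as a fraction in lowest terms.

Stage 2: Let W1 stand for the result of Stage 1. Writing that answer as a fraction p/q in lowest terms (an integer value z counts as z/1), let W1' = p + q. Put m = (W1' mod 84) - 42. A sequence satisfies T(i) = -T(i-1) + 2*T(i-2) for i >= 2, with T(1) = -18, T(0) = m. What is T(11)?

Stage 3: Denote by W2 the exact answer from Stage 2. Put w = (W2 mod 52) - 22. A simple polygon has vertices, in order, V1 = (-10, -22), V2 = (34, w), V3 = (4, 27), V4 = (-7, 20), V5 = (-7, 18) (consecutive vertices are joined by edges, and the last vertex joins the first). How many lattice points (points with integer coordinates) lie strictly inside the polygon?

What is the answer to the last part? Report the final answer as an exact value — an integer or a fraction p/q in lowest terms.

Stage 1: total draws C(13,4) = 715; favorable C(6,4) = 15; P = 3/143; answer 3/143
Stage 2: W1 = 3/143; threaded value p + q = 146; m = 20; T(2) = -1*(-18) + 2*(20) = 58; iterating: T(2)=58, T(3)=-94, T(4)=210, T(5)=-398, T(6)=818, T(7)=-1614, T(8)=3250, T(9)=-6478, T(10)=12978, T(11)=-25934; answer -25934
Stage 3: W2 = -25934; w = -8; cross terms: (-10*-8 - 34*-22)=828, (34*27 - 4*-8)=950, (4*20 - -7*27)=269, (-7*18 - -7*20)=14, (-7*-22 - -10*18)=334; twice the area = |2395| = 2395; area = 2395/2; boundary points = 2 + 5 + 1 + 2 + 1 = 11; strictly interior points = area - boundary/2 + 1 = 1193; answer 1193

1193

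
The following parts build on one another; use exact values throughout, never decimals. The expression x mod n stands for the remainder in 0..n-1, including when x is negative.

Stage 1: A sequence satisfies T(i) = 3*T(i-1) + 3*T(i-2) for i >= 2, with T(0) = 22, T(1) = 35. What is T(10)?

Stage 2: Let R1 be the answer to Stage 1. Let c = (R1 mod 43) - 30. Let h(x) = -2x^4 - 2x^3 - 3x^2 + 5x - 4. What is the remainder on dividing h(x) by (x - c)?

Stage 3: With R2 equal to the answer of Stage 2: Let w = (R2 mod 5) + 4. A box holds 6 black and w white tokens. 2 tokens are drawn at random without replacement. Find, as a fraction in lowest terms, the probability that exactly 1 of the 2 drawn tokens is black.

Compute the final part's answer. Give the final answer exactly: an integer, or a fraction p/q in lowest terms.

Stage 1: T(2) = 3*(35) + 3*(22) = 171; iterating: T(2)=171, T(3)=618, T(4)=2367, T(5)=8955, T(6)=33966, T(7)=128763, T(8)=488187, T(9)=1850850, T(10)=7017111; answer 7017111
Stage 2: R1 = 7017111; c = -3; remainder = value at the root: -2*(-3)^4 - 2*(-3)^3 - 3*(-3)^2 + 5*(-3)^1 - 4 = (-162) + (54) + (-27) + (-15) + (-4) = -154; answer -154
Stage 3: R2 = -154; w = 5; total draws C(11,2) = 55; favorable C(6,1)*C(5,1) = 30; P = 6/11; answer 6/11

6/11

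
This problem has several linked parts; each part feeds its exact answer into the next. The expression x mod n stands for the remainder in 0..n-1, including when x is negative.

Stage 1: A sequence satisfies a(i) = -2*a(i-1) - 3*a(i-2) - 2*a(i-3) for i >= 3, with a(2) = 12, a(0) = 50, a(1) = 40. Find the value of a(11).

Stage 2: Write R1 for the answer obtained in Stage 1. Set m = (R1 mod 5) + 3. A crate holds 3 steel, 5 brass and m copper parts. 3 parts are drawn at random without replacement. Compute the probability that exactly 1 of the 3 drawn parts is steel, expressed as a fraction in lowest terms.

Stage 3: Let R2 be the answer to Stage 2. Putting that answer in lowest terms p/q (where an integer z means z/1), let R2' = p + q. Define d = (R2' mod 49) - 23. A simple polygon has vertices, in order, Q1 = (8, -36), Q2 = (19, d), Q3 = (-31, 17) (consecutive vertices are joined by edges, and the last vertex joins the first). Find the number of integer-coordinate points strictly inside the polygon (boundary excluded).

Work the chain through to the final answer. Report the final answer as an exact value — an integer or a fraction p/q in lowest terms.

856

Stage 1: a(3) = -2*(12) - 3*(40) - 2*(50) = -244; iterating: a(3)=-244, a(4)=372, a(5)=-36, a(6)=-556, a(7)=476, a(8)=788, a(9)=-1892, a(10)=468, a(11)=3164; answer 3164
Stage 2: R1 = 3164; m = 7; total draws C(15,3) = 455; favorable C(3,1)*C(12,2) = 198; P = 198/455; answer 198/455
Stage 3: R2 = 198/455; threaded value p + q = 653; d = -7; cross terms: (8*-7 - 19*-36)=628, (19*17 - -31*-7)=106, (-31*-36 - 8*17)=980; twice the area = |1714| = 1714; area = 857; boundary points = 1 + 2 + 1 = 4; strictly interior points = area - boundary/2 + 1 = 856; answer 856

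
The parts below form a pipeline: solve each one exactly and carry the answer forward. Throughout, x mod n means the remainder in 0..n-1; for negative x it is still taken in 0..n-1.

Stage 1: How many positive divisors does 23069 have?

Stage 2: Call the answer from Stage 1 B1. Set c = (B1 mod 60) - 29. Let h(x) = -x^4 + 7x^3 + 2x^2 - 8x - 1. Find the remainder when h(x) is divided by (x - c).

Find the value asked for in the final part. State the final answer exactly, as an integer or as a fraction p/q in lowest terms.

Stage 1: 23069 = 17 * 23 * 59; number of divisors = (1+1) * (1+1) * (1+1) = 8; answer 8
Stage 2: B1 = 8; c = -21; remainder = value at the root: -1*(-21)^4 + 7*(-21)^3 + 2*(-21)^2 - 8*(-21)^1 - 1 = (-194481) + (-64827) + (882) + (168) + (-1) = -258259; answer -258259

-258259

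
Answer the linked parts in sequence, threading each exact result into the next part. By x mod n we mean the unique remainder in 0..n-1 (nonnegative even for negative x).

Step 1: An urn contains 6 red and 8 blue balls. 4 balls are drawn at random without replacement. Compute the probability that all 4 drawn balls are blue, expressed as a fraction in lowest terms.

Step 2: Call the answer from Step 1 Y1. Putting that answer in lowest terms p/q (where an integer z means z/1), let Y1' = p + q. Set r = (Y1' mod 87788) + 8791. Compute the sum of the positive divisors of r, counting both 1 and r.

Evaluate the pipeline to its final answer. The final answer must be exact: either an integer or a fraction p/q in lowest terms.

19096

Step 1: total draws C(14,4) = 1001; favorable C(8,4) = 70; P = 10/143; answer 10/143
Step 2: Y1 = 10/143; threaded value p + q = 153; r = 8944; 8944 = 2^4 * 13 * 43; sigma = (1 + 2 + 4 + 8 + 16) * (1 + 13) * (1 + 43) = 31 * 14 * 44 = 19096; answer 19096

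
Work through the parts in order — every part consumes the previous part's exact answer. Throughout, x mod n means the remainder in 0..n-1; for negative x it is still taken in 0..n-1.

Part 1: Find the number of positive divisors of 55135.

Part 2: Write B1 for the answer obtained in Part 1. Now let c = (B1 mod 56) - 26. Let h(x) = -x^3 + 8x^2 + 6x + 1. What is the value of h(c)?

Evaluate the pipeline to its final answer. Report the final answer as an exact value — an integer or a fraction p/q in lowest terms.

Part 1: 55135 = 5 * 11027; number of divisors = (1+1) * (1+1) = 4; answer 4
Part 2: B1 = 4; c = -22; -1*(-22)^3 + 8*(-22)^2 + 6*(-22)^1 + 1 = (10648) + (3872) + (-132) + (1) = 14389; answer 14389

14389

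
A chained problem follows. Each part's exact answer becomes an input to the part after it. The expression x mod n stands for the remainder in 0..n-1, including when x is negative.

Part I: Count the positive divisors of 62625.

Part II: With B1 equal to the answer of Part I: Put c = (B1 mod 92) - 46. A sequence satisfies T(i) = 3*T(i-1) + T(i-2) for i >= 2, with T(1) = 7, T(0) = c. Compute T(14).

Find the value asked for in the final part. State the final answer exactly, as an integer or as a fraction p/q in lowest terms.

Part I: 62625 = 3 * 5^3 * 167; number of divisors = (1+1) * (3+1) * (1+1) = 16; answer 16
Part II: B1 = 16; c = -30; T(2) = 3*(7) + 1*(-30) = -9; iterating: T(2)=-9, T(3)=-20, T(4)=-69, T(5)=-227, T(6)=-750, T(7)=-2477, T(8)=-8181, T(9)=-27020, T(10)=-89241, T(11)=-294743, T(12)=-973470, T(13)=-3215153, T(14)=-10618929; answer -10618929

-10618929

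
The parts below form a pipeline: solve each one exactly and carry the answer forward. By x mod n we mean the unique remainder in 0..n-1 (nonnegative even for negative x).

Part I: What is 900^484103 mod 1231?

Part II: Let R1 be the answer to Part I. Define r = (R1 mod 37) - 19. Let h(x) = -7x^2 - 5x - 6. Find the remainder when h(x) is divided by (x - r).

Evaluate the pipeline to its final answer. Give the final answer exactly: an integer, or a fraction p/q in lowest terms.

-98

Part I: squarings mod 1231: 900^1=900, 900^2=2, 900^4=4, 900^8=16, 900^16=256, 900^32=293, 900^64=910, 900^128=868, 900^256=52, 900^512=242, 900^1024=707, 900^2048=63, 900^4096=276, 900^8192=1085, 900^16384=389, 900^32768=1139, 900^65536=1078, 900^131072=20, 900^262144=400; 900^484103 = 900^1 * 900^2 * 900^4 * 900^256 * 900^512 * 900^8192 * 900^16384 * 900^65536 * 900^131072 * 900^262144 = 237 (mod 1231); answer 237
Part II: R1 = 237; r = -4; remainder = value at the root: -7*(-4)^2 - 5*(-4)^1 - 6 = (-112) + (20) + (-6) = -98; answer -98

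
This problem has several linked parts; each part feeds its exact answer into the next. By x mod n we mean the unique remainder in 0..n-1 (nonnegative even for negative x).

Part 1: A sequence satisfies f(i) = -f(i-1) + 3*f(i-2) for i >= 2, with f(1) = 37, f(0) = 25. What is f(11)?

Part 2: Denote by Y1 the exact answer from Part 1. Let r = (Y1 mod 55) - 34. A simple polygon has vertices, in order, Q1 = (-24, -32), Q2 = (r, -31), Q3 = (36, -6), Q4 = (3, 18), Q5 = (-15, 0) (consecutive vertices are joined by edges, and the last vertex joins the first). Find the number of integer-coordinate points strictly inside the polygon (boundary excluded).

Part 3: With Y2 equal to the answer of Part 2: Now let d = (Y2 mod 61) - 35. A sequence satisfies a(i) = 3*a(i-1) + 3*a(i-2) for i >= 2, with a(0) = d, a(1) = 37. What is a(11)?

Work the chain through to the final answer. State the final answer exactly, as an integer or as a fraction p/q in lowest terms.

28422495

Part 1: f(2) = -1*(37) + 3*(25) = 38; iterating: f(2)=38, f(3)=73, f(4)=41, f(5)=178, f(6)=-55, f(7)=589, f(8)=-754, f(9)=2521, f(10)=-4783, f(11)=12346; answer 12346
Part 2: Y1 = 12346; r = -8; cross terms: (-24*-31 - -8*-32)=488, (-8*-6 - 36*-31)=1164, (36*18 - 3*-6)=666, (3*0 - -15*18)=270, (-15*-32 - -24*0)=480; twice the area = |3068| = 3068; area = 1534; boundary points = 1 + 1 + 3 + 18 + 1 = 24; strictly interior points = area - boundary/2 + 1 = 1523; answer 1523
Part 3: Y2 = 1523; d = 24; a(2) = 3*(37) + 3*(24) = 183; iterating: a(2)=183, a(3)=660, a(4)=2529, a(5)=9567, a(6)=36288, a(7)=137565, a(8)=521559, a(9)=1977372, a(10)=7496793, a(11)=28422495; answer 28422495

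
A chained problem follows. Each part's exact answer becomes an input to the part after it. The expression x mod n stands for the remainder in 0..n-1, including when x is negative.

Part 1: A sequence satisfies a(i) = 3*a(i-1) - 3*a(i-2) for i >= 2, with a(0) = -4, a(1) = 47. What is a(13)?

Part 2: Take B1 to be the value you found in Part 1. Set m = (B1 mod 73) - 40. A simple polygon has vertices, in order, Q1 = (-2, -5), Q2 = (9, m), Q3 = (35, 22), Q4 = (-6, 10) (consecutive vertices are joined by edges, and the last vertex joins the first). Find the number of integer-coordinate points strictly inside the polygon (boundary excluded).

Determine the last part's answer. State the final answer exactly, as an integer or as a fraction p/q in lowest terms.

Part 1: a(2) = 3*(47) - 3*(-4) = 153; iterating: a(2)=153, a(3)=318, a(4)=495, a(5)=531, a(6)=108, a(7)=-1269, a(8)=-4131, a(9)=-8586, a(10)=-13365, a(11)=-14337, a(12)=-2916, a(13)=34263; answer 34263
Part 2: B1 = 34263; m = -14; cross terms: (-2*-14 - 9*-5)=73, (9*22 - 35*-14)=688, (35*10 - -6*22)=482, (-6*-5 - -2*10)=50; twice the area = |1293| = 1293; area = 1293/2; boundary points = 1 + 2 + 1 + 1 = 5; strictly interior points = area - boundary/2 + 1 = 645; answer 645

645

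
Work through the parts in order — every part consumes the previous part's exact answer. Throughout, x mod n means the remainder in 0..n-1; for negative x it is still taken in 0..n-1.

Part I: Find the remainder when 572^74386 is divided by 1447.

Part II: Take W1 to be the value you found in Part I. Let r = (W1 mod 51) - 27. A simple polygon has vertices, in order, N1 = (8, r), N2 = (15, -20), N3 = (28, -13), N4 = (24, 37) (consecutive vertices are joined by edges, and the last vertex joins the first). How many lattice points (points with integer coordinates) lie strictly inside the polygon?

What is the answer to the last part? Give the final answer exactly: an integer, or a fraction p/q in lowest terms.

Part I: squarings mod 1447: 572^1=572, 572^2=162, 572^4=198, 572^8=135, 572^16=861, 572^32=457, 572^64=481, 572^128=1288, 572^256=682, 572^512=637, 572^1024=609, 572^2048=449, 572^4096=468, 572^8192=527, 572^16384=1352, 572^32768=343, 572^65536=442; 572^74386 = 572^2 * 572^16 * 572^128 * 572^512 * 572^8192 * 572^65536 = 7 (mod 1447); answer 7
Part II: W1 = 7; r = -20; cross terms: (8*-20 - 15*-20)=140, (15*-13 - 28*-20)=365, (28*37 - 24*-13)=1348, (24*-20 - 8*37)=-776; twice the area = |1077| = 1077; area = 1077/2; boundary points = 7 + 1 + 2 + 1 = 11; strictly interior points = area - boundary/2 + 1 = 534; answer 534

534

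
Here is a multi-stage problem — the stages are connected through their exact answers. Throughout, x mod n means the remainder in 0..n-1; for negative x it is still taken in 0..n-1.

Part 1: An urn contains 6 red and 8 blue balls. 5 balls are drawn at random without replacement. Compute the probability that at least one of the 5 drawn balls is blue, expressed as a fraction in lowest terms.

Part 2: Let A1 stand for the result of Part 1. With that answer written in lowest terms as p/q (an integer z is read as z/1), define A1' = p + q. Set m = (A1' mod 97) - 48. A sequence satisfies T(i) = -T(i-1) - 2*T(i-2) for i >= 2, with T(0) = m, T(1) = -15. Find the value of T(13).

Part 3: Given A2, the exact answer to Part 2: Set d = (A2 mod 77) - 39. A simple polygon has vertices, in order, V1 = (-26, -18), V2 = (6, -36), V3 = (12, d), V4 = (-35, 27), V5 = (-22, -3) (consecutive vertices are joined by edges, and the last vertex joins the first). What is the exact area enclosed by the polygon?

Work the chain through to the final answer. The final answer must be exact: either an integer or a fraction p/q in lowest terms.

Part 1: total draws C(14,5) = 2002; complement C(6,5) = 6; favorable 2002 - 6 = 1996; P = 998/1001; answer 998/1001
Part 2: A1 = 998/1001; threaded value p + q = 1999; m = 11; T(2) = -1*(-15) - 2*(11) = -7; iterating: T(2)=-7, T(3)=37, T(4)=-23, T(5)=-51, T(6)=97, T(7)=5, T(8)=-199, T(9)=189, T(10)=209, T(11)=-587, T(12)=169, T(13)=1005; answer 1005
Part 3: A2 = 1005; d = -35; cross terms: (-26*-36 - 6*-18)=1044, (6*-35 - 12*-36)=222, (12*27 - -35*-35)=-901, (-35*-3 - -22*27)=699, (-22*-18 - -26*-3)=318; twice the area = |1382| = 1382; area = 691; answer 691

691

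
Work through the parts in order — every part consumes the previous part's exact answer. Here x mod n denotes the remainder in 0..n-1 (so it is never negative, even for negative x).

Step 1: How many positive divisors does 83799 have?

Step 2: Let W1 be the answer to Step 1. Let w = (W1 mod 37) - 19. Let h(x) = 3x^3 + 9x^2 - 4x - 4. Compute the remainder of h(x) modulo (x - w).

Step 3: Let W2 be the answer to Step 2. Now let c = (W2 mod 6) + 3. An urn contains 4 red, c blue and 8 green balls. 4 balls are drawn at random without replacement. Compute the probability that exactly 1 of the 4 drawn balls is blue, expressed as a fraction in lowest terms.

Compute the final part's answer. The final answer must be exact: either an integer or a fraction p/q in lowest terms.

Step 1: 83799 = 3^2 * 9311; number of divisors = (2+1) * (1+1) = 6; answer 6
Step 2: W1 = 6; w = -13; remainder = value at the root: 3*(-13)^3 + 9*(-13)^2 - 4*(-13)^1 - 4 = (-6591) + (1521) + (52) + (-4) = -5022; answer -5022
Step 3: W2 = -5022; c = 3; total draws C(15,4) = 1365; favorable C(3,1)*C(12,3) = 660; P = 44/91; answer 44/91

44/91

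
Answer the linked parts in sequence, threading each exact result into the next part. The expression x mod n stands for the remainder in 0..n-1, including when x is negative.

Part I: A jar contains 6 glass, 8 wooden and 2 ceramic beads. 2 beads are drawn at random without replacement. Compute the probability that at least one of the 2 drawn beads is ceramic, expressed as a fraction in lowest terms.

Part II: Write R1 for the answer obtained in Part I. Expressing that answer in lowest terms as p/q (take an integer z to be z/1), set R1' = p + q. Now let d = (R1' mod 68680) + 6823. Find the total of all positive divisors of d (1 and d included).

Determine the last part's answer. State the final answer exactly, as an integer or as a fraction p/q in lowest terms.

Part I: total draws C(16,2) = 120; complement C(14,2) = 91; favorable 120 - 91 = 29; P = 29/120; answer 29/120
Part II: R1 = 29/120; threaded value p + q = 149; d = 6972; 6972 = 2^2 * 3 * 7 * 83; sigma = (1 + 2 + 4) * (1 + 3) * (1 + 7) * (1 + 83) = 7 * 4 * 8 * 84 = 18816; answer 18816

18816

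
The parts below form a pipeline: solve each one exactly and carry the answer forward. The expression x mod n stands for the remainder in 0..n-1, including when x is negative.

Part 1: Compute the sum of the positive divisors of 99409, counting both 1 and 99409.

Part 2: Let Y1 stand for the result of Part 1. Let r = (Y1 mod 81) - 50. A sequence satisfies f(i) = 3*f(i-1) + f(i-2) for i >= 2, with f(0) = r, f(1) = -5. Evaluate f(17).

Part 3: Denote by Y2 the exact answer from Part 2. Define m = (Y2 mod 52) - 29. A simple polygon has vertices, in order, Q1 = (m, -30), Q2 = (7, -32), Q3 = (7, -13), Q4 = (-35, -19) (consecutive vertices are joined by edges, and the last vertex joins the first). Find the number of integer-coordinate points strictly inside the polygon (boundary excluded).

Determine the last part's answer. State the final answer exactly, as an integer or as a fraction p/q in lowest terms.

Part 1: 99409 is prime, so its only divisors are 1 and 99409; sigma = 1 + 99409 = 99410; answer 99410
Part 2: Y1 = 99410; r = -27; f(2) = 3*(-5) + 1*(-27) = -42; iterating: f(2)=-42, f(3)=-131, f(4)=-435, f(5)=-1436, f(6)=-4743, f(7)=-15665, f(8)=-51738, f(9)=-170879, f(10)=-564375, f(11)=-1864004, f(12)=-6156387, f(13)=-20333165, f(14)=-67155882, f(15)=-221800811, f(16)=-732558315, f(17)=-2419475756; answer -2419475756
Part 3: Y2 = -2419475756; m = -25; cross terms: (-25*-32 - 7*-30)=1010, (7*-13 - 7*-32)=133, (7*-19 - -35*-13)=-588, (-35*-30 - -25*-19)=575; twice the area = |1130| = 1130; area = 565; boundary points = 2 + 19 + 6 + 1 = 28; strictly interior points = area - boundary/2 + 1 = 552; answer 552

552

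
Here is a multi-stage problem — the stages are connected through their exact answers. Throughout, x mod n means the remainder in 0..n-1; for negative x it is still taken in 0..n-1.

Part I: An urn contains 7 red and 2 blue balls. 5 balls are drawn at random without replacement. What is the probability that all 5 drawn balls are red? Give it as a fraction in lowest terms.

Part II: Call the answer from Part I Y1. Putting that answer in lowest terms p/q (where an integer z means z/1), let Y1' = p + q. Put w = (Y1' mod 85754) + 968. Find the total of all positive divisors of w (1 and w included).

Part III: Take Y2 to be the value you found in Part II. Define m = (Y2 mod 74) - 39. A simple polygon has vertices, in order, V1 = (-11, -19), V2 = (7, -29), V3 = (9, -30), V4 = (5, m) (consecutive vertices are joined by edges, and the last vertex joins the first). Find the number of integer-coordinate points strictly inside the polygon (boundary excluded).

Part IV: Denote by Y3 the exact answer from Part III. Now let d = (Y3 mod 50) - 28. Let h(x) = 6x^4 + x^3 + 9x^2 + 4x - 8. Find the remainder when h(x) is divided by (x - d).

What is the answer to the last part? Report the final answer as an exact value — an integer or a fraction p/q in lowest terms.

2

Part I: total draws C(9,5) = 126; favorable C(7,5) = 21; P = 1/6; answer 1/6
Part II: Y1 = 1/6; threaded value p + q = 7; w = 975; 975 = 3 * 5^2 * 13; sigma = (1 + 3) * (1 + 5 + 25) * (1 + 13) = 4 * 31 * 14 = 1736; answer 1736
Part III: Y2 = 1736; m = -5; cross terms: (-11*-29 - 7*-19)=452, (7*-30 - 9*-29)=51, (9*-5 - 5*-30)=105, (5*-19 - -11*-5)=-150; twice the area = |458| = 458; area = 229; boundary points = 2 + 1 + 1 + 2 = 6; strictly interior points = area - boundary/2 + 1 = 227; answer 227
Part IV: Y3 = 227; d = -1; remainder = value at the root: 6*(-1)^4 + 1*(-1)^3 + 9*(-1)^2 + 4*(-1)^1 - 8 = (6) + (-1) + (9) + (-4) + (-8) = 2; answer 2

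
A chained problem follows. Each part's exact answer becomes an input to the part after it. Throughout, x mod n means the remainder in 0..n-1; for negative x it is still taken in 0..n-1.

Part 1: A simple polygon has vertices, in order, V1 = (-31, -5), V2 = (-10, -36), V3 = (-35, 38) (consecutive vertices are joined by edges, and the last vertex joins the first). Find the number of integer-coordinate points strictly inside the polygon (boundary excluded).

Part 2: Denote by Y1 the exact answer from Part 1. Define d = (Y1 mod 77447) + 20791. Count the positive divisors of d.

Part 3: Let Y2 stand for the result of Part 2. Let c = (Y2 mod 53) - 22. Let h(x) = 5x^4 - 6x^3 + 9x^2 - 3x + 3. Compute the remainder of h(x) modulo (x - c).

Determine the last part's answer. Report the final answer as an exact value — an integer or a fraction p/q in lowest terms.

65

Part 1: cross terms: (-31*-36 - -10*-5)=1066, (-10*38 - -35*-36)=-1640, (-35*-5 - -31*38)=1353; twice the area = |779| = 779; area = 779/2; boundary points = 1 + 1 + 1 = 3; strictly interior points = area - boundary/2 + 1 = 389; answer 389
Part 2: Y1 = 389; d = 21180; 21180 = 2^2 * 3 * 5 * 353; number of divisors = (2+1) * (1+1) * (1+1) * (1+1) = 24; answer 24
Part 3: Y2 = 24; c = 2; remainder = value at the root: 5*(2)^4 - 6*(2)^3 + 9*(2)^2 - 3*(2)^1 + 3 = (80) + (-48) + (36) + (-6) + (3) = 65; answer 65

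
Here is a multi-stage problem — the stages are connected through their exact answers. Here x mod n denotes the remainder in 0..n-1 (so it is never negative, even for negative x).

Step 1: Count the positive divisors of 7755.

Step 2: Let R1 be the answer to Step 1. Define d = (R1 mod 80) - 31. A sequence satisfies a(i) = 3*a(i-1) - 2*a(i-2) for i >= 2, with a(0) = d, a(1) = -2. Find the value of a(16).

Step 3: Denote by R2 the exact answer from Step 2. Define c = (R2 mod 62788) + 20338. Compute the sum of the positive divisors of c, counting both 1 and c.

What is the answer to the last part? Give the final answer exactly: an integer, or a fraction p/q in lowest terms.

132912

Step 1: 7755 = 3 * 5 * 11 * 47; number of divisors = (1+1) * (1+1) * (1+1) * (1+1) = 16; answer 16
Step 2: R1 = 16; d = -15; a(2) = 3*(-2) - 2*(-15) = 24; iterating: a(2)=24, a(3)=76, a(4)=180, a(5)=388, a(6)=804, a(7)=1636, a(8)=3300, a(9)=6628, a(10)=13284, a(11)=26596, a(12)=53220, a(13)=106468, a(14)=212964, a(15)=425956, a(16)=851940; answer 851940
Step 3: R2 = 851940; c = 56034; 56034 = 2 * 3^2 * 11 * 283; sigma = (1 + 2) * (1 + 3 + 9) * (1 + 11) * (1 + 283) = 3 * 13 * 12 * 284 = 132912; answer 132912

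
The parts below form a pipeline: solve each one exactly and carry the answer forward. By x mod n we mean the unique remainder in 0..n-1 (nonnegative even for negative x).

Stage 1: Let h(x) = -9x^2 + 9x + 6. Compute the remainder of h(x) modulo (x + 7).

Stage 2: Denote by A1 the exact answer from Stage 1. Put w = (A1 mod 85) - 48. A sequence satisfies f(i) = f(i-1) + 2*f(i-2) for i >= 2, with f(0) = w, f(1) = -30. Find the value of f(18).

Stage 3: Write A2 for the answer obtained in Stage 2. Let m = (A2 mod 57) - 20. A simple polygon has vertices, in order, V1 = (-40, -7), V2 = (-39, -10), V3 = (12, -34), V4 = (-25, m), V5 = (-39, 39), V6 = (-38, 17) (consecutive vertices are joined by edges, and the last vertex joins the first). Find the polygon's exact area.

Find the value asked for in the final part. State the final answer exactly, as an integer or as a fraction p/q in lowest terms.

Stage 1: remainder = value at the root: -9*(-7)^2 + 9*(-7)^1 + 6 = (-441) + (-63) + (6) = -498; answer -498
Stage 2: A1 = -498; w = -36; f(2) = 1*(-30) + 2*(-36) = -102; iterating: f(2)=-102, f(3)=-162, f(4)=-366, f(5)=-690, f(6)=-1422, f(7)=-2802, f(8)=-5646, f(9)=-11250, f(10)=-22542, f(11)=-45042, f(12)=-90126, f(13)=-180210, f(14)=-360462, f(15)=-720882, f(16)=-1441806, f(17)=-2883570, f(18)=-5767182; answer -5767182
Stage 3: A2 = -5767182; m = 1; cross terms: (-40*-10 - -39*-7)=127, (-39*-34 - 12*-10)=1446, (12*1 - -25*-34)=-838, (-25*39 - -39*1)=-936, (-39*17 - -38*39)=819, (-38*-7 - -40*17)=946; twice the area = |1564| = 1564; area = 782; answer 782

782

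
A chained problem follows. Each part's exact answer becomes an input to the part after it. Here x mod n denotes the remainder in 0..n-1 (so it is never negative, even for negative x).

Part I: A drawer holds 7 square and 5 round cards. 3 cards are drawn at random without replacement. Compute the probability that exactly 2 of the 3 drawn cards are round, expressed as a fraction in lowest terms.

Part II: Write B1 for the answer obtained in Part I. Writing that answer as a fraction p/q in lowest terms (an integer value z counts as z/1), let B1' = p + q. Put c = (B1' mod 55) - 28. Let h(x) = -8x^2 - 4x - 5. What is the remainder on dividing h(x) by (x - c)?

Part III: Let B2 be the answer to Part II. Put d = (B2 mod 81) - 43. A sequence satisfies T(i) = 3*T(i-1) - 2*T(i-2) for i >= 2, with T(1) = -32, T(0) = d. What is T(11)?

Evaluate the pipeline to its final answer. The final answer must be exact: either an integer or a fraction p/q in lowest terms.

-108470

Part I: total draws C(12,3) = 220; favorable C(5,2)*C(7,1) = 70; P = 7/22; answer 7/22
Part II: B1 = 7/22; threaded value p + q = 29; c = 1; remainder = value at the root: -8*(1)^2 - 4*(1)^1 - 5 = (-8) + (-4) + (-5) = -17; answer -17
Part III: B2 = -17; d = 21; T(2) = 3*(-32) - 2*(21) = -138; iterating: T(2)=-138, T(3)=-350, T(4)=-774, T(5)=-1622, T(6)=-3318, T(7)=-6710, T(8)=-13494, T(9)=-27062, T(10)=-54198, T(11)=-108470; answer -108470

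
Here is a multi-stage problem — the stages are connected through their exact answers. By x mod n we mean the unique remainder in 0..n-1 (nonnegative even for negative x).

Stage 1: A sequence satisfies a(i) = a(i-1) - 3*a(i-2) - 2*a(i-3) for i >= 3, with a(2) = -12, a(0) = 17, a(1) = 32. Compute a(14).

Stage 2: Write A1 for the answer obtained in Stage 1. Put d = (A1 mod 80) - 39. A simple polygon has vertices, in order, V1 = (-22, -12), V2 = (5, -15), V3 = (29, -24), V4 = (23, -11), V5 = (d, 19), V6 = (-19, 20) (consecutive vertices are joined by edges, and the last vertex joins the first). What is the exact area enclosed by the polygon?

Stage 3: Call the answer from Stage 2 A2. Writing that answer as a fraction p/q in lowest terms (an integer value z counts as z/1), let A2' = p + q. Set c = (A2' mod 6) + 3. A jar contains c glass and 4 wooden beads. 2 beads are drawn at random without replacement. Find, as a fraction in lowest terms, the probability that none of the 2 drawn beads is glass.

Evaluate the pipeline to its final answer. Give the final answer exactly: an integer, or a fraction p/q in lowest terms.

Stage 1: a(3) = 1*(-12) - 3*(32) - 2*(17) = -142; iterating: a(3)=-142, a(4)=-170, a(5)=280, a(6)=1074, a(7)=574, a(8)=-3208, a(9)=-7078, a(10)=1398, a(11)=29048, a(12)=39010, a(13)=-50930, a(14)=-226056; answer -226056
Stage 2: A1 = -226056; d = -15; cross terms: (-22*-15 - 5*-12)=390, (5*-24 - 29*-15)=315, (29*-11 - 23*-24)=233, (23*19 - -15*-11)=272, (-15*20 - -19*19)=61, (-19*-12 - -22*20)=668; twice the area = |1939| = 1939; area = 1939/2; answer 1939/2
Stage 3: A2 = 1939/2; threaded value p + q = 1941; c = 6; total draws C(10,2) = 45; favorable C(4,2) = 6; P = 2/15; answer 2/15

2/15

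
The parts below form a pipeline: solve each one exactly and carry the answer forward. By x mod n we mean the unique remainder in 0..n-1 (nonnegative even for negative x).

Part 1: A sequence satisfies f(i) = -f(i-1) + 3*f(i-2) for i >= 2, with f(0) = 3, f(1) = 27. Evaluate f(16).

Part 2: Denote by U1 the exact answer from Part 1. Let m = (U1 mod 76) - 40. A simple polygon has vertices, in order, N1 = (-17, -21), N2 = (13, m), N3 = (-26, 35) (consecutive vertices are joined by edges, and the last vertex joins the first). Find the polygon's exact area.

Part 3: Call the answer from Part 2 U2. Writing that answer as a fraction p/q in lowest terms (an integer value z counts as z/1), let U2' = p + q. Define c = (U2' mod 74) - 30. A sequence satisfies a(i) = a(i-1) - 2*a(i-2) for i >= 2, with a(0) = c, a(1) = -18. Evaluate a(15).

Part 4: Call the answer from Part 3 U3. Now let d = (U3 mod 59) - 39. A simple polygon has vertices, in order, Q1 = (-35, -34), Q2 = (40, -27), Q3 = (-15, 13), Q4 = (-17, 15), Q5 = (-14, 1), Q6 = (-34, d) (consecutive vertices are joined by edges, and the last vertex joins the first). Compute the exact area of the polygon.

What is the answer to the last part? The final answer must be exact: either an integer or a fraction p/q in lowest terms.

Part 1: f(2) = -1*(27) + 3*(3) = -18; iterating: f(2)=-18, f(3)=99, f(4)=-153, f(5)=450, f(6)=-909, f(7)=2259, f(8)=-4986, f(9)=11763, f(10)=-26721, f(11)=62010, f(12)=-142173, f(13)=328203, f(14)=-754722, f(15)=1739331, f(16)=-4003497; answer -4003497
Part 2: U1 = -4003497; m = -9; cross terms: (-17*-9 - 13*-21)=426, (13*35 - -26*-9)=221, (-26*-21 - -17*35)=1141; twice the area = |1788| = 1788; area = 894; answer 894
Part 3: U2 = 894; threaded value p + q = 895; c = -23; a(2) = 1*(-18) - 2*(-23) = 28; iterating: a(2)=28, a(3)=64, a(4)=8, a(5)=-120, a(6)=-136, a(7)=104, a(8)=376, a(9)=168, a(10)=-584, a(11)=-920, a(12)=248, a(13)=2088, a(14)=1592, a(15)=-2584; answer -2584
Part 4: U3 = -2584; d = -27; cross terms: (-35*-27 - 40*-34)=2305, (40*13 - -15*-27)=115, (-15*15 - -17*13)=-4, (-17*1 - -14*15)=193, (-14*-27 - -34*1)=412, (-34*-34 - -35*-27)=211; twice the area = |3232| = 3232; area = 1616; answer 1616

1616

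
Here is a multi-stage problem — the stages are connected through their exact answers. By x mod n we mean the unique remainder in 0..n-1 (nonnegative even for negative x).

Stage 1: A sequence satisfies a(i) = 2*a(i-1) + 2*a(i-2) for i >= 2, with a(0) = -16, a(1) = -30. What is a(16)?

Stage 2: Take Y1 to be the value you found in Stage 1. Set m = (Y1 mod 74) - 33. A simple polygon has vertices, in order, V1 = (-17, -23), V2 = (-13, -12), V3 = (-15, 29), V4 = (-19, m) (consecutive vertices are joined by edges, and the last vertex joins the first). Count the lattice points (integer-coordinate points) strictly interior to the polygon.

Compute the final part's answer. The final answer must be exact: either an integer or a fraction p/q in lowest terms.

182

Stage 1: a(2) = 2*(-30) + 2*(-16) = -92; iterating: a(2)=-92, a(3)=-244, a(4)=-672, a(5)=-1832, a(6)=-5008, a(7)=-13680, a(8)=-37376, a(9)=-102112, a(10)=-278976, a(11)=-762176, a(12)=-2082304, a(13)=-5688960, a(14)=-15542528, a(15)=-42462976, a(16)=-116011008; answer -116011008
Stage 2: Y1 = -116011008; m = 17; cross terms: (-17*-12 - -13*-23)=-95, (-13*29 - -15*-12)=-557, (-15*17 - -19*29)=296, (-19*-23 - -17*17)=726; twice the area = |370| = 370; area = 185; boundary points = 1 + 1 + 4 + 2 = 8; strictly interior points = area - boundary/2 + 1 = 182; answer 182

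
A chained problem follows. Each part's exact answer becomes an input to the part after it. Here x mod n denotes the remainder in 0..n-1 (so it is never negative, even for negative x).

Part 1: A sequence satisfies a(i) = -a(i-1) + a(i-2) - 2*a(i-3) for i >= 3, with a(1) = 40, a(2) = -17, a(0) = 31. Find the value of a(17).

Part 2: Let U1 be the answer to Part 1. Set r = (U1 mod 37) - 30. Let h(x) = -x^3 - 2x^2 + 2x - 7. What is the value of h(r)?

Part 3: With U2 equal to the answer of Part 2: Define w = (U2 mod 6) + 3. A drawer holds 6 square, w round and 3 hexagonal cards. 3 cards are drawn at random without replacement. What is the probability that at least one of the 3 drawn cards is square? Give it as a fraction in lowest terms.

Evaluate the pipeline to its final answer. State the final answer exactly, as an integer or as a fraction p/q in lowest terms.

Part 1: a(3) = -1*(-17) + 1*(40) - 2*(31) = -5; iterating: a(3)=-5, a(4)=-92, a(5)=121, a(6)=-203, a(7)=508, a(8)=-953, a(9)=1867, a(10)=-3836, a(11)=7609, a(12)=-15179, a(13)=30460, a(14)=-60857, a(15)=121675, a(16)=-243452, a(17)=486841; answer 486841
Part 2: U1 = 486841; r = 2; -1*(2)^3 - 2*(2)^2 + 2*(2)^1 - 7 = (-8) + (-8) + (4) + (-7) = -19; answer -19
Part 3: U2 = -19; w = 8; total draws C(17,3) = 680; complement C(11,3) = 165; favorable 680 - 165 = 515; P = 103/136; answer 103/136

103/136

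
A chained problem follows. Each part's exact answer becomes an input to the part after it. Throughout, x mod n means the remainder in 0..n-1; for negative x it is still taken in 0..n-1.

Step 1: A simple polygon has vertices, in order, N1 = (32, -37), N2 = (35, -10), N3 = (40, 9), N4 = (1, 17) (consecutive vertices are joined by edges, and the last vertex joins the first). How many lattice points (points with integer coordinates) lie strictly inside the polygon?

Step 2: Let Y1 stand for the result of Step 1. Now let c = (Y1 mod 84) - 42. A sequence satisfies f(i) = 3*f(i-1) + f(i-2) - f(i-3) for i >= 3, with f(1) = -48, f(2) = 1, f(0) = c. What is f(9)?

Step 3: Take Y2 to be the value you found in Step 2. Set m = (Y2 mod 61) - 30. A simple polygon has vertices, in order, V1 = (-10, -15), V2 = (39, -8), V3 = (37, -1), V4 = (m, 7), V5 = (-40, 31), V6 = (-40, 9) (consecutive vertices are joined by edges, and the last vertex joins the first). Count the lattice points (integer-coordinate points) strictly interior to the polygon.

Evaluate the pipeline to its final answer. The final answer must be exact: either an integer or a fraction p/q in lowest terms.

1614

Step 1: cross terms: (32*-10 - 35*-37)=975, (35*9 - 40*-10)=715, (40*17 - 1*9)=671, (1*-37 - 32*17)=-581; twice the area = |1780| = 1780; area = 890; boundary points = 3 + 1 + 1 + 1 = 6; strictly interior points = area - boundary/2 + 1 = 888; answer 888
Step 2: Y1 = 888; c = 6; f(3) = 3*(1) + 1*(-48) - 1*(6) = -51; iterating: f(3)=-51, f(4)=-104, f(5)=-364, f(6)=-1145, f(7)=-3695, f(8)=-11866, f(9)=-38148; answer -38148
Step 3: Y2 = -38148; m = 8; cross terms: (-10*-8 - 39*-15)=665, (39*-1 - 37*-8)=257, (37*7 - 8*-1)=267, (8*31 - -40*7)=528, (-40*9 - -40*31)=880, (-40*-15 - -10*9)=690; twice the area = |3287| = 3287; area = 3287/2; boundary points = 7 + 1 + 1 + 24 + 22 + 6 = 61; strictly interior points = area - boundary/2 + 1 = 1614; answer 1614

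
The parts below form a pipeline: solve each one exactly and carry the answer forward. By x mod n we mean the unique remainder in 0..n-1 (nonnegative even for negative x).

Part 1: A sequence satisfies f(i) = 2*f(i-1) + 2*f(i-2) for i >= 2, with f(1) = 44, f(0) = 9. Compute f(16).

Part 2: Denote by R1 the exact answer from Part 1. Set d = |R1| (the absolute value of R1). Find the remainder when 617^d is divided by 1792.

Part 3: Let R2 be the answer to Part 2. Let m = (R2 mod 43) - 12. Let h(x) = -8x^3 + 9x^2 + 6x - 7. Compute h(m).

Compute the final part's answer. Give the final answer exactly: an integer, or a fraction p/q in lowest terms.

Part 1: f(2) = 2*(44) + 2*(9) = 106; iterating: f(2)=106, f(3)=300, f(4)=812, f(5)=2224, f(6)=6072, f(7)=16592, f(8)=45328, f(9)=123840, f(10)=338336, f(11)=924352, f(12)=2525376, f(13)=6899456, f(14)=18849664, f(15)=51498240, f(16)=140695808; answer 140695808
Part 2: R1 = 140695808; d = 140695808; squarings mod 1792: 617^1=617, 617^2=785, 617^4=1569, 617^8=1345, 617^16=897, 617^32=1, 617^64=1, 617^128=1, 617^256=1, 617^512=1, 617^1024=1, 617^2048=1, 617^4096=1, 617^8192=1, 617^16384=1, 617^32768=1, 617^65536=1, 617^131072=1, 617^262144=1, 617^524288=1, 617^1048576=1, 617^2097152=1, 617^4194304=1, 617^8388608=1, 617^16777216=1, 617^33554432=1, 617^67108864=1, 617^134217728=1; 617^140695808 = 617^256 * 617^2048 * 617^4096 * 617^16384 * 617^32768 * 617^131072 * 617^2097152 * 617^4194304 * 617^134217728 = 1 (mod 1792); answer 1
Part 3: R2 = 1; m = -11; -8*(-11)^3 + 9*(-11)^2 + 6*(-11)^1 - 7 = (10648) + (1089) + (-66) + (-7) = 11664; answer 11664

11664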